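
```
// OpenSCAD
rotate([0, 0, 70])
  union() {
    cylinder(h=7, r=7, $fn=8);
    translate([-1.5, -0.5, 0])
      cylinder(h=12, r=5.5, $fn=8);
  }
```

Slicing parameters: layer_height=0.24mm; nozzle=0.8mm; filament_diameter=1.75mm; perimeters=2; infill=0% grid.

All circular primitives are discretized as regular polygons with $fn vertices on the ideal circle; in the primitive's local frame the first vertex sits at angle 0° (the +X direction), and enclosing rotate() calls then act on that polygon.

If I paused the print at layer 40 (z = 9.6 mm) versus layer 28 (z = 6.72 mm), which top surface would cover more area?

layer 28 (z = 6.72 mm)

Layer 40 (z = 9.6): the cylinder is absent (z outside [0, 7]); the r=5.5 cylinder at (-1.5, -0.5) contributes a regular 8-gon of circumradius 5.5 (area = (8/2)·5.500²·sin(360°/8) = 85.56 mm²); Merging all regions: only the r=5.5 cylinder at (-1.5, -0.5) is present, so the union is just that shape — area = 85.56 mm²; (whole slice rotated 70° about Z — lengths, areas and connectivity unchanged). So its area = 85.56 mm². Layer 28 (z = 6.72): the r=7 cylinder gives a regular 8-gon of circumradius 7 (constant along its height) (area = (8/2)·7.000²·sin(360°/8) = 138.59 mm²); the cylinder at (-1.5, -0.5): section is a regular 8-gon, circumradius r=5.5 (area = (8/2)·5.500²·sin(360°/8) = 85.56 mm²); Combining (union): the regions partially overlap — summed areas 224.15 mm² minus the doubly-counted overlap 84.72 mm² gives 139.43 mm² — area = 139.43 mm²; (rotated 70° about Z; rotation is an isometry so areas/perimeters/island counts are preserved). So its area = 139.43 mm². Layer 28 is larger (139.43 vs 85.56 mm²).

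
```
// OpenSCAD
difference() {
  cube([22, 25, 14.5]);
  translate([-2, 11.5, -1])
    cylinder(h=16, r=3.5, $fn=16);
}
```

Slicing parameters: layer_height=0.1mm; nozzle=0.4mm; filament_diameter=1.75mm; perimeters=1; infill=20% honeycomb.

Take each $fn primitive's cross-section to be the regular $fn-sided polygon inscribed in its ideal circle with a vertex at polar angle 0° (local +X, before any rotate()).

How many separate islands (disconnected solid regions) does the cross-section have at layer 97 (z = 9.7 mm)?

1

At z = 9.7 mm: the cube is present — its section is the full 22×25 rectangle; the r=3.5 cylinder at (-2, 11.5) contributes a regular 16-gon of circumradius 3.5; Taking the first minus the rest: starting from the 22×25 cube, the r=3.5 cylinder at (-2, 11.5) partially overlaps it — only the 5.75 mm² overlap (of its 37.50 mm²) is removed, clipping the outline — 1 connected region. Overall, the cross-section is a single solid region. Island count = 1.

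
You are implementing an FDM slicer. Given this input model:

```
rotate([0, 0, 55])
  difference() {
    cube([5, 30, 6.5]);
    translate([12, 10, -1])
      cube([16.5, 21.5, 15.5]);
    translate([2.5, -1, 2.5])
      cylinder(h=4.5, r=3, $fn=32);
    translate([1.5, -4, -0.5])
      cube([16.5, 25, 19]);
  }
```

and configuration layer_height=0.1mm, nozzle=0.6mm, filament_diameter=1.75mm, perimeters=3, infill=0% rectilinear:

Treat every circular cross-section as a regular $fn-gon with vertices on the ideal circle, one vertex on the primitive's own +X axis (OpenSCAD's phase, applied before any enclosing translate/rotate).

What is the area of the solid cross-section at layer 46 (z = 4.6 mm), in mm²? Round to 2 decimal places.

At z = 4.6 mm: the cube (footprint 5×30) is included at this height (area 150.00 mm²); the cube at (12, 10) is present — its section is the full 16.5×21.5 rectangle (area 354.75 mm²); the r=3 cylinder at (2.5, -1) contributes a regular 32-gon of circumradius 3 (area = (32/2)·3.000²·sin(360°/32) = 28.09 mm²); the cube at (1.5, -4) (footprint 16.5×25) is included at this height (area 412.50 mm²); Taking the first minus the rest: starting from the 5×30 cube (150.00 mm²), the 16.5×21.5 cube at (12, 10) misses the remaining region (no effect); the r=3 cylinder at (2.5, -1) partially overlaps it — only the 7.96 mm² overlap (of its 28.09 mm²) is removed, clipping the outline; the 16.5×25 cube at (1.5, -4) partially overlaps it — only the 67.59 mm² overlap (of its 412.50 mm²) is removed, clipping the outline — area = 74.46 mm²; (rotated 55° about Z; rotation is an isometry so areas/perimeters/island counts are preserved). Overall, the cross-section is a single solid region. Net area = 74.46 mm².

74.46 mm²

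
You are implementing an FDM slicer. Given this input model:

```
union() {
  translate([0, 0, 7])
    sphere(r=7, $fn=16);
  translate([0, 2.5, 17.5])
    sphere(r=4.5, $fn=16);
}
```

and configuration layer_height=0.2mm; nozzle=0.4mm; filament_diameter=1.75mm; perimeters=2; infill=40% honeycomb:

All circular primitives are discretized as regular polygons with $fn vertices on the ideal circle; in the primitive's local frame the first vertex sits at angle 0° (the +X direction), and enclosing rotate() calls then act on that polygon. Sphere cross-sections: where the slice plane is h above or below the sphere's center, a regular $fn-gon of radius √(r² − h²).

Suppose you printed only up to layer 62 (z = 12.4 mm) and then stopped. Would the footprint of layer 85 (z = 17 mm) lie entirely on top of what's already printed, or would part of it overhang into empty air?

part overhangs

Compare the two slices. At z = 12.4: the sphere: section is a regular 16-gon, circumradius = √(r²−h²) = √(7²−5.4²) = 4.454 (area = (16/2)·4.454²·sin(360°/16) = 60.74 mm²); the sphere at (0, 2.5) does not reach this height (|z−center|=5.100 > r=4.5); Merging all regions: only the r=7 sphere is present, so the union is just that shape — area = 60.74 mm². At z = 17: the sphere is absent (|z−center|=10.000 > r=7); the r=4.5 sphere at (0, 2.5) contributes a regular 16-gon of circumradius √(4.5²−0.5²) = 4.472 (area = (16/2)·4.472²·sin(360°/16) = 61.23 mm²); Taking the union: only the r=4.5 sphere at (0, 2.5) is present, so the union is just that shape — area = 61.23 mm². Checking containment: at z = 17 the cross-section extends beyond the z = 12.4 cross-section by about 21.94 mm².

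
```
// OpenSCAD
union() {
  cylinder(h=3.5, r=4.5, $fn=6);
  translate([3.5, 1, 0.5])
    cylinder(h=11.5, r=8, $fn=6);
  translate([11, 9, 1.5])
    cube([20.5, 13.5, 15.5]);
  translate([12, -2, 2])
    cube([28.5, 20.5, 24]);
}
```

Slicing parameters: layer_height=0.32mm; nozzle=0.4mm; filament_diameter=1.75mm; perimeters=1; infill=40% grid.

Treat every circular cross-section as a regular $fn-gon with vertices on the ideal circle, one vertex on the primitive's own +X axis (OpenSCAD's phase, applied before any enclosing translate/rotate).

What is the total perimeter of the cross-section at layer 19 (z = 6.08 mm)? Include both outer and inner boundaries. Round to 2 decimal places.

At z = 6.08 mm: the cylinder does not reach this height (z outside [0, 3.5]); the r=8 cylinder at (3.5, 1) gives a regular 6-gon of circumradius 8 (constant along its height) (perimeter = 2·6·8.000·sin(180°/6) = 48.00 mm); the cube at (11, 9) (footprint 20.5×13.5) is included at this height (perimeter 68.00 mm); the cube at (12, -2) (footprint 28.5×20.5) is included at this height (perimeter 98.00 mm); Merging all regions: the regions partially overlap (shared area 185.25 mm²), so the edge portions inside another operand are dropped and the merged outline is re-measured after clipping — boundary = 156.00 mm. Overall, the cross-section has 2 separate islands. Total boundary length (outer) = 156.00 mm.

156.00 mm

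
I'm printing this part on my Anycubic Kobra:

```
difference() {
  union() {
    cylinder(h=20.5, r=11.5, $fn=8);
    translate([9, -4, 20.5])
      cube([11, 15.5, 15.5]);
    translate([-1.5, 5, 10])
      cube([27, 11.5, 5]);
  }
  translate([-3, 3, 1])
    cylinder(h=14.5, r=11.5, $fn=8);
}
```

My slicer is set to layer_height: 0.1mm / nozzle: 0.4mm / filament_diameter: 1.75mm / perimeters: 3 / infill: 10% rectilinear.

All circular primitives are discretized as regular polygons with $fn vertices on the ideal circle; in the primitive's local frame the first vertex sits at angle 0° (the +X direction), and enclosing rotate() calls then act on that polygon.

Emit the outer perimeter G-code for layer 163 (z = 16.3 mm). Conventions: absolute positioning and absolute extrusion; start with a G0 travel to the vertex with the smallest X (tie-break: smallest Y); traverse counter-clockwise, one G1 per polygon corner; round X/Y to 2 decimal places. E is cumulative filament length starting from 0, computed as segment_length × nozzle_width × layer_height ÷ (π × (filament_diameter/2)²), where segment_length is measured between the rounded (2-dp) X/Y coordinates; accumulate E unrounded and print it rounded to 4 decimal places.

At z = 16.3 mm: the r=11.5 cylinder gives a regular 8-gon of circumradius 11.5 (constant along its height); the cube at (9, -4) does not reach this height (z outside [20.5, 36]); the cube at (-1.5, 5) is absent (z outside [10, 15]); Merging all regions: only the r=11.5 cylinder is present, so the union is just that shape — 1 connected region; the cylinder at (-3, 3) does not reach this height (z outside [1, 15.5]); After the difference (first − rest): none of the subtracted shapes is present at this height, so the result so far is unchanged — 1 connected region. The outline is a single polygon with 8 vertices. Extrusion per mm of travel: 0.4 × 0.1 / (π × 0.875²) = 0.016630. Accumulating E over each segment gives final E = 1.1709.

G0 X-11.50 Y0.00 Z16.30
G1 X-8.13 Y-8.13 E0.1464
G1 X0.00 Y-11.50 E0.2927
G1 X8.13 Y-8.13 E0.4391
G1 X11.50 Y0.00 E0.5854
G1 X8.13 Y8.13 E0.7318
G1 X0.00 Y11.50 E0.8781
G1 X-8.13 Y8.13 E1.0245
G1 X-11.50 Y0.00 E1.1709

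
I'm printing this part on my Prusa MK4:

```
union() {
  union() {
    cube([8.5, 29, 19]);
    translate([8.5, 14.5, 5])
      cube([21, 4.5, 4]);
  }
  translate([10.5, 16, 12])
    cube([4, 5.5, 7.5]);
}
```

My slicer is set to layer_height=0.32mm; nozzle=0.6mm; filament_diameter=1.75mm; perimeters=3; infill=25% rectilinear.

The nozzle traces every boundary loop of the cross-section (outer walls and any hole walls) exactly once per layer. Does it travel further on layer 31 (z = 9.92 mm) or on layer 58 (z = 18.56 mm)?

layer 58 (z = 18.56 mm)

Layer 31 (z = 9.92): the cube (footprint 8.5×29) is included at this height (perimeter 75.00 mm); the cube at (8.5, 14.5) does not reach this height (z outside [5, 9]); Taking the union: only the 8.5×29 cube is present, so the union is just that shape — boundary = 75.00 mm; the cube at (10.5, 16) does not reach this height (z outside [12, 19.5]); Merging all regions: only that combined region is present, so the union is just that shape — boundary = 75.00 mm. So its perimeter = 75.00 mm. Layer 58 (z = 18.56): the cube is present — its section is the full 8.5×29 rectangle (perimeter 75.00 mm); the cube at (8.5, 14.5) is not intersected at this z (z outside [5, 9]); Combining (union): only the 8.5×29 cube is present, so the union is just that shape — boundary = 75.00 mm; the 4×5.5 cube at (10.5, 16) contributes its full rectangle (perimeter 19.00 mm); Taking the union: the 2 present regions are separate (no shared area or edge), so areas and boundary lengths simply add and each stays a separate island — boundary = 94.00 mm. So its perimeter = 94.00 mm. Layer 58 is larger (94.00 vs 75.00 mm).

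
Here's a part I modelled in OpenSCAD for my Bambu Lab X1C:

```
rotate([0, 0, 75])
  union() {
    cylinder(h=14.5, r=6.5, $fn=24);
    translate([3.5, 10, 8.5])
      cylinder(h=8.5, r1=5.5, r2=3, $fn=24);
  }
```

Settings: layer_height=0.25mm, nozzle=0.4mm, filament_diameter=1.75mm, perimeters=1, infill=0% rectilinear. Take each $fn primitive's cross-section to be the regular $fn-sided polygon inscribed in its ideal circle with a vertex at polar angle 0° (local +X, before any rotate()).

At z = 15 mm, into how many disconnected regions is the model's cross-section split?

At z = 15 mm: the cylinder is not intersected at this z (z outside [0, 14.5]); the cone at (3.5, 10): at t=0.765 of its height the radius interpolates to r₁+(r₂−r₁)t = 3.588, giving a regular 24-gon of that circumradius; Taking the union: only the cone at (3.5, 10) is present, so the union is just that shape — 1 connected region; (rotated 75° about Z; rotation is an isometry so areas/perimeters/island counts are preserved). The result has 1 disconnected region.

1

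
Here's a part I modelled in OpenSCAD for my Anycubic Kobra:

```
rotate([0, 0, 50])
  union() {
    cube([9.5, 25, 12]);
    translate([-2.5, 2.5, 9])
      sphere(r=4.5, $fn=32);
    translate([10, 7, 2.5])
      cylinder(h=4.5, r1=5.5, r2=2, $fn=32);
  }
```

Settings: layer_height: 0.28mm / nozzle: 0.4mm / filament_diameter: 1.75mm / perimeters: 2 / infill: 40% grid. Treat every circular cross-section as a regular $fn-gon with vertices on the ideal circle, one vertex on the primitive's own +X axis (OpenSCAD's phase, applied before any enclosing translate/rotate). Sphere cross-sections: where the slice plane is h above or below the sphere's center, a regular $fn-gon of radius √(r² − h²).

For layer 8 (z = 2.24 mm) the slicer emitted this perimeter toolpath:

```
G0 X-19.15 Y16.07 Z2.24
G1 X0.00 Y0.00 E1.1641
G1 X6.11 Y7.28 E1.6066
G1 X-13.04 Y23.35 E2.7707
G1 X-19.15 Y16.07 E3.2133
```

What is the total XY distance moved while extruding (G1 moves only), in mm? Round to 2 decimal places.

Sum the Euclidean lengths of each G1 segment: total = 69.01 mm.

69.01 mm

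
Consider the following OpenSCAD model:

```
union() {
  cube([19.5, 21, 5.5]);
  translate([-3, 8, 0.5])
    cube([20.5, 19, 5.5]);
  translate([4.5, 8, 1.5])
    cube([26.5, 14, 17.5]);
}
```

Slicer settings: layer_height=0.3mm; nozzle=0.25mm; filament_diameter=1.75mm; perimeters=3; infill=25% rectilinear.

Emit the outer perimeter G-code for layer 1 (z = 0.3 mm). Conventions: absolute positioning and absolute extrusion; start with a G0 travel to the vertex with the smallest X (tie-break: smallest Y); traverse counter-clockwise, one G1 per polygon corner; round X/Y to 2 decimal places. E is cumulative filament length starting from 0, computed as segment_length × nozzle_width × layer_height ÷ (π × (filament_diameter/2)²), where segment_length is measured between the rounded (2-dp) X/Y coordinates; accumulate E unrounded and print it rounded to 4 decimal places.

G0 X0.00 Y0.00 Z0.30
G1 X19.50 Y0.00 E0.6080
G1 X19.50 Y21.00 E1.2628
G1 X0.00 Y21.00 E1.8709
G1 X0.00 Y0.00 E2.5257

At z = 0.3 mm: the 19.5×21 cube contributes its full rectangle; the cube at (-3, 8) is absent (z outside [0.5, 6]); the cube at (4.5, 8) is not intersected at this z (z outside [1.5, 19]); Taking the union: only the 19.5×21 cube is present, so the union is just that shape — 1 connected region. The outline is a single polygon with 4 vertices. Extrusion per mm of travel: 0.25 × 0.3 / (π × 0.875²) = 0.031181. Accumulating E over each segment gives final E = 2.5257.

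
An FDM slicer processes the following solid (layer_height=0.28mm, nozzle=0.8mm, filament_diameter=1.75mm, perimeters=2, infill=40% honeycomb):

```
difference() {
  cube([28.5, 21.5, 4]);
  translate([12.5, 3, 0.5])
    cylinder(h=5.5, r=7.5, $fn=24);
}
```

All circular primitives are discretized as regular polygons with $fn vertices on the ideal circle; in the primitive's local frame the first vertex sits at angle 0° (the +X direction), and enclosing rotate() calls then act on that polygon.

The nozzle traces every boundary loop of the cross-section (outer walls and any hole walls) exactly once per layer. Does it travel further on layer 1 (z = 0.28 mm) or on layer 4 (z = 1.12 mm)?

Layer 1 (z = 0.28): the 28.5×21.5 cube contributes its full rectangle (perimeter 100.00 mm); the cylinder at (12.5, 3) is not intersected at this z (z outside [0.5, 6]); Taking the first minus the rest: none of the subtracted shapes is present at this height, so the 28.5×21.5 cube is unchanged — boundary = 100.00 mm. So its perimeter = 100.00 mm. Layer 4 (z = 1.12): the 28.5×21.5 cube contributes its full rectangle (perimeter 100.00 mm); the r=7.5 cylinder at (12.5, 3) contributes a regular 24-gon of circumradius 7.5 (perimeter = 2·24·7.500·sin(180°/24) = 46.99 mm); After the difference (first − rest): starting from the 28.5×21.5 cube, the r=7.5 cylinder at (12.5, 3) partially overlaps it — only the 130.85 mm² overlap (of its 174.70 mm²) is removed, clipping the outline — boundary = 116.09 mm. So its perimeter = 116.09 mm. Layer 4 is larger (116.09 vs 100.00 mm).

layer 4 (z = 1.12 mm)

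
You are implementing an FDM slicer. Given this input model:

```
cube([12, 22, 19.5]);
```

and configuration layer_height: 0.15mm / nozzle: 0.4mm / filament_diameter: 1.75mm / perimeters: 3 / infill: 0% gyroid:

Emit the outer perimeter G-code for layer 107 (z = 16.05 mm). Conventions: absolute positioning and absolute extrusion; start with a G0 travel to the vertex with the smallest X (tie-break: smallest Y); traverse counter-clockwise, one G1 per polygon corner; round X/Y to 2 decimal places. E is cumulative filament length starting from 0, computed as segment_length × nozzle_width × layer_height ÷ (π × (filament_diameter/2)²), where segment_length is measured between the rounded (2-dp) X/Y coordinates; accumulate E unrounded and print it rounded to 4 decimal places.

G0 X0.00 Y0.00 Z16.05
G1 X12.00 Y0.00 E0.2993
G1 X12.00 Y22.00 E0.8481
G1 X0.00 Y22.00 E1.1475
G1 X0.00 Y0.00 E1.6963

At z = 16.05 mm: the cube is present — its section is the full 12×22 rectangle. The outline is a single polygon with 4 vertices. Extrusion per mm of travel: 0.4 × 0.15 / (π × 0.875²) = 0.024945. Accumulating E over each segment gives final E = 1.6963.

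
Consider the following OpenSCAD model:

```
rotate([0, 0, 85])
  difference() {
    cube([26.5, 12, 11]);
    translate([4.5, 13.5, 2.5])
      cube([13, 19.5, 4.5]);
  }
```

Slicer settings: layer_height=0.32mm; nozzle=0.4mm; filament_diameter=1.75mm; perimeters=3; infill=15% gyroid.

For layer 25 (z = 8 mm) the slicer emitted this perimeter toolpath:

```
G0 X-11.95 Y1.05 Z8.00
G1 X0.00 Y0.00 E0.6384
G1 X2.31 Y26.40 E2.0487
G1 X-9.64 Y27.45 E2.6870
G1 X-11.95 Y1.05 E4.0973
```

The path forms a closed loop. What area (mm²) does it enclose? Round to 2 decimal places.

Apply the shoelace formula to the sequence of (X, Y) vertices; enclosed area = 317.91 mm².

317.91 mm²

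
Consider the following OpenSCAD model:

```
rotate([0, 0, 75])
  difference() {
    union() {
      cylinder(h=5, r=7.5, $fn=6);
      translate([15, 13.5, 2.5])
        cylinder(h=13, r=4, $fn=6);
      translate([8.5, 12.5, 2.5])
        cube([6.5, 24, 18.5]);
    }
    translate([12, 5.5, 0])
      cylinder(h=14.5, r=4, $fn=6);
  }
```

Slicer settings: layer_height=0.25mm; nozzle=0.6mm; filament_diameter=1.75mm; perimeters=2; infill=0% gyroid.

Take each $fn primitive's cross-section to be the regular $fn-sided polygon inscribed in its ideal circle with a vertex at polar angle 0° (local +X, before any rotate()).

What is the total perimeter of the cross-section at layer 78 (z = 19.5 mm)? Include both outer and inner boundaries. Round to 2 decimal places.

At z = 19.5 mm: the cylinder is not intersected at this z (z outside [0, 5]); the cylinder at (15, 13.5) is absent (z outside [2.5, 15.5]); the cube at (8.5, 12.5) is present — its section is the full 6.5×24 rectangle (perimeter 61.00 mm); Combining (union): only the 6.5×24 cube at (8.5, 12.5) is present, so the union is just that shape — boundary = 61.00 mm; the cylinder at (12, 5.5) is not intersected at this z (z outside [0, 14.5]); After the difference (first − rest): none of the subtracted shapes is present at this height, so the result so far is unchanged — boundary = 61.00 mm; (rotated 75° about Z; rotation is an isometry so areas/perimeters/island counts are preserved). Overall, the cross-section is a single solid region. Total boundary length (outer) = 61.00 mm.

61.00 mm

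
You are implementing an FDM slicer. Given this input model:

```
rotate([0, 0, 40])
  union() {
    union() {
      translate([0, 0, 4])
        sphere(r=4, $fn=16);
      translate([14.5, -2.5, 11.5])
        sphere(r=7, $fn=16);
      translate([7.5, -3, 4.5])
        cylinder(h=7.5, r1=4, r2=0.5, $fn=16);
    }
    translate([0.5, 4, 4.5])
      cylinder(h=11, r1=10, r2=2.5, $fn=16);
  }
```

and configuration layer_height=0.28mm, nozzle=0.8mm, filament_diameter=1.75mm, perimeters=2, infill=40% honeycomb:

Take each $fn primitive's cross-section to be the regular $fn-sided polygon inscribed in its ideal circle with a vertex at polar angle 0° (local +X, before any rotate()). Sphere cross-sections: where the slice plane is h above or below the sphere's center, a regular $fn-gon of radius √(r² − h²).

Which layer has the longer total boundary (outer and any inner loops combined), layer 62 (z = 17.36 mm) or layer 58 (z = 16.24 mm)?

Layer 62 (z = 17.36): the sphere is absent (|z−center|=13.360 > r=4); the r=7 sphere at (14.5, -2.5) contributes a regular 16-gon of circumradius √(7²−5.86²) = 3.829 (perimeter = 2·16·3.829·sin(180°/16) = 23.90 mm); the cone at (7.5, -3) does not reach this height (z outside [4.5, 12]); Merging all regions: only the r=7 sphere at (14.5, -2.5) is present, so the union is just that shape — boundary = 23.90 mm; the cone at (0.5, 4) does not reach this height (z outside [4.5, 15.5]); Taking the union: only that combined region is present, so the union is just that shape — boundary = 23.90 mm; (rotated 40° about Z; rotation is an isometry so areas/perimeters/island counts are preserved). So its perimeter = 23.90 mm. Layer 58 (z = 16.24): the sphere is not intersected at this z (|z−center|=12.240 > r=4); the r=7 sphere at (14.5, -2.5) slices to a regular 16-gon of circumradius 5.151 (√(r²−h²) with h=4.74 from center) (perimeter = 2·16·5.151·sin(180°/16) = 32.16 mm); the cone at (7.5, -3) does not reach this height (z outside [4.5, 12]); Taking the union: only the r=7 sphere at (14.5, -2.5) is present, so the union is just that shape — boundary = 32.16 mm; the cone at (0.5, 4) is absent (z outside [4.5, 15.5]); Merging all regions: only that combined region is present, so the union is just that shape — boundary = 32.16 mm; (rotated 40° about Z; rotation is an isometry so areas/perimeters/island counts are preserved). So its perimeter = 32.16 mm. Layer 58 is larger (32.16 vs 23.90 mm).

layer 58 (z = 16.24 mm)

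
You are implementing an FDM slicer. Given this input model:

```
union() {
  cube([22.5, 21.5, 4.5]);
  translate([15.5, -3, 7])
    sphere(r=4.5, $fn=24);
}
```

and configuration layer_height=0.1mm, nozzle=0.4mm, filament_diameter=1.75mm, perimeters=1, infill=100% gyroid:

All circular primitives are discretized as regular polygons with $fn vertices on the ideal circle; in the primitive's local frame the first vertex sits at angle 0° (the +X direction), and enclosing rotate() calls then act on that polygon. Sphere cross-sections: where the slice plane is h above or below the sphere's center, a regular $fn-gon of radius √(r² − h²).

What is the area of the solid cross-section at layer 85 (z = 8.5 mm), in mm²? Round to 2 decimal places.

At z = 8.5 mm: the cube is absent (z outside [0, 4.5]); the sphere at (15.5, -3): section is a regular 24-gon, circumradius = √(r²−h²) = √(4.5²−1.5²) = 4.243 (area = (24/2)·4.243²·sin(360°/24) = 55.90 mm²); Merging all regions: only the r=4.5 sphere at (15.5, -3) is present, so the union is just that shape — area = 55.90 mm². Overall, the cross-section is a single solid region. Net area = 55.90 mm².

55.90 mm²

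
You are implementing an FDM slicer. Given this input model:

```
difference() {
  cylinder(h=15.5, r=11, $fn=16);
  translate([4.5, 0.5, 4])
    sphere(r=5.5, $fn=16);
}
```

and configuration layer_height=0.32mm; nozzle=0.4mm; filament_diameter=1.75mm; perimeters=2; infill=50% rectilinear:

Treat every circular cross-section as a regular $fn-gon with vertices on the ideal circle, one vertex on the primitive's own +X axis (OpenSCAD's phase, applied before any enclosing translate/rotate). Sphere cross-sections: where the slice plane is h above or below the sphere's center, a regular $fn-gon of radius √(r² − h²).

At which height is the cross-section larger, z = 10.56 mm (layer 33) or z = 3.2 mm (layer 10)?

Layer 33 (z = 10.56): the cylinder: section is a regular 16-gon, circumradius r=11 (area = (16/2)·11.000²·sin(360°/16) = 370.44 mm²); the sphere at (4.5, 0.5) is absent (|z−center|=6.560 > r=5.5); Subtracting the remaining from the first: none of the subtracted shapes is present at this height, so the r=11 cylinder is unchanged — area = 370.44 mm². So its area = 370.44 mm². Layer 10 (z = 3.2): the r=11 cylinder contributes a regular 16-gon of circumradius 11 (area = (16/2)·11.000²·sin(360°/16) = 370.44 mm²); the r=5.5 sphere at (4.5, 0.5) contributes a regular 16-gon of circumradius √(5.5²−0.8²) = 5.442 (area = (16/2)·5.442²·sin(360°/16) = 90.65 mm²); After the difference (first − rest): starting from the r=11 cylinder (370.44 mm²), the r=5.5 sphere at (4.5, 0.5) lies wholly inside it (removes its full 90.65 mm² and its 33.97 mm outline becomes a hole wall) — area = 279.79 mm². So its area = 279.79 mm². Layer 33 is larger (370.44 vs 279.79 mm²).

layer 33 (z = 10.56 mm)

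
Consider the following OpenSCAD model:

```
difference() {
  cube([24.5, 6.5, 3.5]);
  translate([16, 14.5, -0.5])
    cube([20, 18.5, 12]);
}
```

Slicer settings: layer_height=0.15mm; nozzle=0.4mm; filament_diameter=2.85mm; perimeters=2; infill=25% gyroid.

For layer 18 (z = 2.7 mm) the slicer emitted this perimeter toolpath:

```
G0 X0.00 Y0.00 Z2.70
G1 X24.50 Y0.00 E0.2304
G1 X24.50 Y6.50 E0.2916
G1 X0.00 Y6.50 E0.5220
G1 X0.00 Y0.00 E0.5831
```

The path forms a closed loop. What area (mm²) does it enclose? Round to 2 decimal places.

Apply the shoelace formula to the sequence of (X, Y) vertices; enclosed area = 159.25 mm².

159.25 mm²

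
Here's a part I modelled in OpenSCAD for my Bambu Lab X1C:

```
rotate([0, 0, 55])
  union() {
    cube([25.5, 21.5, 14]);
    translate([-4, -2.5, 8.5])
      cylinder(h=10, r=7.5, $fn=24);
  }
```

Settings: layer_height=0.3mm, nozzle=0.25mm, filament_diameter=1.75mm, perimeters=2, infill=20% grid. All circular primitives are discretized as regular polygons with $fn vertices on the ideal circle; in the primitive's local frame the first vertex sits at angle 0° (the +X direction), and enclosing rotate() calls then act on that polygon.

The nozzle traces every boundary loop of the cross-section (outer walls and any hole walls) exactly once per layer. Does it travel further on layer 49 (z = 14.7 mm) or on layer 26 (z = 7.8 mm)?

Layer 49 (z = 14.7): the cube is not intersected at this z (z outside [0, 14]); the r=7.5 cylinder at (-4, -2.5) contributes a regular 24-gon of circumradius 7.5 (perimeter = 2·24·7.500·sin(180°/24) = 46.99 mm); Combining (union): only the r=7.5 cylinder at (-4, -2.5) is present, so the union is just that shape — boundary = 46.99 mm; (rotated 55° about Z; rotation is an isometry so areas/perimeters/island counts are preserved). So its perimeter = 46.99 mm. Layer 26 (z = 7.8): the 25.5×21.5 cube contributes its full rectangle (perimeter 94.00 mm); the cylinder at (-4, -2.5) is absent (z outside [8.5, 18.5]); Taking the union: only the 25.5×21.5 cube is present, so the union is just that shape — boundary = 94.00 mm; (whole slice rotated 55° about Z — lengths, areas and connectivity unchanged). So its perimeter = 94.00 mm. Layer 26 is larger (94.00 vs 46.99 mm).

layer 26 (z = 7.8 mm)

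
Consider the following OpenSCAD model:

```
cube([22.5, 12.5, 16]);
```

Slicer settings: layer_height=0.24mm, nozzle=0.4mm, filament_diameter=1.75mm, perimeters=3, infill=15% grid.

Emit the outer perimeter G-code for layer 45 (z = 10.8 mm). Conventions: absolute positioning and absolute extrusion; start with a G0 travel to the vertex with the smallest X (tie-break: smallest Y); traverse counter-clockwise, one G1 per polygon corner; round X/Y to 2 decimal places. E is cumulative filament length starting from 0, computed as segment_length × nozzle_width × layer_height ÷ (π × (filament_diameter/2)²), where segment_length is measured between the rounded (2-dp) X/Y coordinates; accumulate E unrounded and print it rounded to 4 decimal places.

At z = 10.8 mm: the 22.5×12.5 cube contributes its full rectangle. The outline is a single polygon with 4 vertices. Extrusion per mm of travel: 0.4 × 0.24 / (π × 0.875²) = 0.039912. Accumulating E over each segment gives final E = 2.7939.

G0 X0.00 Y0.00 Z10.80
G1 X22.50 Y0.00 E0.8980
G1 X22.50 Y12.50 E1.3969
G1 X0.00 Y12.50 E2.2949
G1 X0.00 Y0.00 E2.7939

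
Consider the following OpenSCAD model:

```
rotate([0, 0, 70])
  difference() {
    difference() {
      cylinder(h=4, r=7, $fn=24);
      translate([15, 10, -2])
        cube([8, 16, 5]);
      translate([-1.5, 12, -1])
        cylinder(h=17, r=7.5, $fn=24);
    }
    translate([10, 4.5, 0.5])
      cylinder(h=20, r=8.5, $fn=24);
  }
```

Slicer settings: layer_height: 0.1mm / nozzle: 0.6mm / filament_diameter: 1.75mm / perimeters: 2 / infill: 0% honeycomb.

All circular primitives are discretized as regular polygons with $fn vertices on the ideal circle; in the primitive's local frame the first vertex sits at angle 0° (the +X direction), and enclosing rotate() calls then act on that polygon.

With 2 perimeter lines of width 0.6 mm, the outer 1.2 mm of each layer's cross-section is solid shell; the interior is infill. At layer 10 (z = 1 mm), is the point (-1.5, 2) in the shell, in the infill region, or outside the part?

shell

At z = 1 mm: the r=7 cylinder contributes a regular 24-gon of circumradius 7; the cube at (15, 10) is present — its section is the full 8×16 rectangle; the cylinder at (-1.5, 12): section is a regular 24-gon, circumradius r=7.5; Subtracting the remaining from the first: starting from the r=7 cylinder, the 8×16 cube at (15, 10) misses the remaining region (no effect); the r=7.5 cylinder at (-1.5, 12) partially overlaps it — only the 12.34 mm² overlap (of its 174.70 mm²) is removed, clipping the outline — 1 connected region; the r=8.5 cylinder at (10, 4.5) gives a regular 24-gon of circumradius 8.5 (constant along its height); Taking the first minus the rest: starting from that combined region, the r=8.5 cylinder at (10, 4.5) partially overlaps it — only the 31.72 mm² overlap (of its 224.40 mm²) is removed, clipping the outline — 1 connected region; (rotated 70° about Z; rotation is an isometry so areas/perimeters/island counts are preserved). Overall, the cross-section is a single solid region. Undo the 70° rotation: the query point maps to (1.366, 2.094) in the un-rotated model frame. The nearest boundary edge runs (1.79, 2.30)→(2.64, 0.25); distance from the point to it = 0.47 mm. The point is inside the cross-section, 0.47 mm from the nearest boundary — within the 1.2 mm shell band (2 × 0.6).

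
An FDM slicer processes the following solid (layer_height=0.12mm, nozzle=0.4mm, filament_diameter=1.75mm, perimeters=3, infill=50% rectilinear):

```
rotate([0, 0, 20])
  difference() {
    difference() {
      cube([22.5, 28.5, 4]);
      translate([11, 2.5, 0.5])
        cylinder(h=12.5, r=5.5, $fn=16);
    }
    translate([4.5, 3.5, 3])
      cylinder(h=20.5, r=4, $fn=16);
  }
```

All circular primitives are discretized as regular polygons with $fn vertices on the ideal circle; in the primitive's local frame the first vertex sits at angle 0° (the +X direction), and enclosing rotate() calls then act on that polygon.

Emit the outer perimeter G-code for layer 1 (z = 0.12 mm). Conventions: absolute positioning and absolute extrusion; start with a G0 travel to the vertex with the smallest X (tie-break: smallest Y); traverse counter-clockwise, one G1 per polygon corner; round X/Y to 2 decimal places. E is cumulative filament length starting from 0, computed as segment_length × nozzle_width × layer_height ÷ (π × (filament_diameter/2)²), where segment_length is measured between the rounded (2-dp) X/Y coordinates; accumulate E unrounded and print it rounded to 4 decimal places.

G0 X-9.75 Y26.78 Z0.12
G1 X0.00 Y0.00 E0.5687
G1 X21.14 Y7.70 E1.0177
G1 X11.40 Y34.48 E1.5864
G1 X-9.75 Y26.78 E2.0356

At z = 0.12 mm: the cube (footprint 22.5×28.5) is included at this height; the cylinder at (11, 2.5) is not intersected at this z (z outside [0.5, 13]); Taking the first minus the rest: none of the subtracted shapes is present at this height, so the 22.5×28.5 cube is unchanged — 1 connected region; the cylinder at (4.5, 3.5) is not intersected at this z (z outside [3, 23.5]); After the difference (first − rest): none of the subtracted shapes is present at this height, so that combined region is unchanged — 1 connected region; (whole slice rotated 20° about Z — lengths, areas and connectivity unchanged). The outline is a single polygon with 4 vertices. Extrusion per mm of travel: 0.4 × 0.12 / (π × 0.875²) = 0.019956. Accumulating E over each segment gives final E = 2.0356.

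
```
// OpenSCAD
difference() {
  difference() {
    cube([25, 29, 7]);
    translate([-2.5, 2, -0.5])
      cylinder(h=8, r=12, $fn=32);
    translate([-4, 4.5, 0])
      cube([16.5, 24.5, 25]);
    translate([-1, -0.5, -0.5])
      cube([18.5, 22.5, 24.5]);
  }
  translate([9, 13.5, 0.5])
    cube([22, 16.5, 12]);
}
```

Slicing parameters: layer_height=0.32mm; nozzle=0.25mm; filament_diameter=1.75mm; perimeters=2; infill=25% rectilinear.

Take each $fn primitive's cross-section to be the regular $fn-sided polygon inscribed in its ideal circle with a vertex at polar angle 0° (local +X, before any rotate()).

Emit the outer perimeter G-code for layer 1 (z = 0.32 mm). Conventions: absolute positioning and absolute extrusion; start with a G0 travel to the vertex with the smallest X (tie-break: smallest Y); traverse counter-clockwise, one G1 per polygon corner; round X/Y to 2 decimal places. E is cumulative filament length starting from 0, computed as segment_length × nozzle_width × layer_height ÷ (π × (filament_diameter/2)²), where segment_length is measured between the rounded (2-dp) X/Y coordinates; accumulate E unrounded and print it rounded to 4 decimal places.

At z = 0.32 mm: the cube is present — its section is the full 25×29 rectangle; the r=12 cylinder at (-2.5, 2) contributes a regular 32-gon of circumradius 12; the cube at (-4, 4.5) is present — its section is the full 16.5×24.5 rectangle; the cube at (-1, -0.5) is present — its section is the full 18.5×22.5 rectangle; Subtracting the remaining from the first: starting from the 25×29 cube, the r=12 cylinder at (-2.5, 2) partially overlaps it — only the 101.49 mm² overlap (of its 449.49 mm²) is removed, clipping the outline; the 16.5×24.5 cube at (-4, 4.5) partially overlaps it — only the 247.01 mm² overlap (of its 404.25 mm²) is removed, clipping the outline; the 18.5×22.5 cube at (-1, -0.5) partially overlaps it — only the 124.01 mm² overlap (of its 416.25 mm²) is removed, clipping the outline — 1 connected region; the cube at (9, 13.5) is not intersected at this z (z outside [0.5, 12.5]); Taking the first minus the rest: none of the subtracted shapes is present at this height, so the result so far is unchanged — 1 connected region. The outline is a single polygon with 6 vertices. Extrusion per mm of travel: 0.25 × 0.32 / (π × 0.875²) = 0.033260. Accumulating E over each segment gives final E = 2.7606.

G0 X12.50 Y22.00 Z0.32
G1 X17.50 Y22.00 E0.1663
G1 X17.50 Y0.00 E0.8980
G1 X25.00 Y0.00 E1.1475
G1 X25.00 Y29.00 E2.1120
G1 X12.50 Y29.00 E2.5278
G1 X12.50 Y22.00 E2.7606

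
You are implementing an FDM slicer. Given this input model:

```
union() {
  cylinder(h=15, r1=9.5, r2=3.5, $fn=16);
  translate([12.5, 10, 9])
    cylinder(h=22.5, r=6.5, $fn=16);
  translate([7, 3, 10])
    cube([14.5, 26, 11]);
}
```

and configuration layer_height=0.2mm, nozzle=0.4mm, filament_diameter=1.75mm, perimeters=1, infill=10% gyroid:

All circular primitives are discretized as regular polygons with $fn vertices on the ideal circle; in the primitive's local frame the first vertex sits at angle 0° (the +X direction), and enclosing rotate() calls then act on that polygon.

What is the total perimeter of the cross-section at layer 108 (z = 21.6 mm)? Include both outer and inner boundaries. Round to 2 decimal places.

40.58 mm

At z = 21.6 mm: the cone is absent (z outside [0, 15]); the r=6.5 cylinder at (12.5, 10) gives a regular 16-gon of circumradius 6.5 (constant along its height) (perimeter = 2·16·6.500·sin(180°/16) = 40.58 mm); the cube at (7, 3) does not reach this height (z outside [10, 21]); Merging all regions: only the r=6.5 cylinder at (12.5, 10) is present, so the union is just that shape — boundary = 40.58 mm. Overall, the cross-section is a single solid region. Total boundary length (outer) = 40.58 mm.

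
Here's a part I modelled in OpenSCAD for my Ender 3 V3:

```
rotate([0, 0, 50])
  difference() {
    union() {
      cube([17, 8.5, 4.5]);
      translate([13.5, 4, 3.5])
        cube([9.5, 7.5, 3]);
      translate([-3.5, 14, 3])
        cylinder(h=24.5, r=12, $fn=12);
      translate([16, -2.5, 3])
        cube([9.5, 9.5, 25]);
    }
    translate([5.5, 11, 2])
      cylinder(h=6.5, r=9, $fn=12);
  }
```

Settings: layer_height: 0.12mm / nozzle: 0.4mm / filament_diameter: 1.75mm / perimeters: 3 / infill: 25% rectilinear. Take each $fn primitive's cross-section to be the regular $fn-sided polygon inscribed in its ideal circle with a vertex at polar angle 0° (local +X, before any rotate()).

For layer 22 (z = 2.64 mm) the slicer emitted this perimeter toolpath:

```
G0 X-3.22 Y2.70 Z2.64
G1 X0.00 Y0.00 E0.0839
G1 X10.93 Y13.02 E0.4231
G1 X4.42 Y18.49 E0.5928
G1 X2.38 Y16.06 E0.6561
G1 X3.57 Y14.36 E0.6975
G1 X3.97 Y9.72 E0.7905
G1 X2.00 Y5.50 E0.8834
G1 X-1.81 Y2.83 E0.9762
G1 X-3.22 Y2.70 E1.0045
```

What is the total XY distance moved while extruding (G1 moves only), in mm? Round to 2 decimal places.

50.34 mm

Sum the Euclidean lengths of each G1 segment: total = 50.34 mm.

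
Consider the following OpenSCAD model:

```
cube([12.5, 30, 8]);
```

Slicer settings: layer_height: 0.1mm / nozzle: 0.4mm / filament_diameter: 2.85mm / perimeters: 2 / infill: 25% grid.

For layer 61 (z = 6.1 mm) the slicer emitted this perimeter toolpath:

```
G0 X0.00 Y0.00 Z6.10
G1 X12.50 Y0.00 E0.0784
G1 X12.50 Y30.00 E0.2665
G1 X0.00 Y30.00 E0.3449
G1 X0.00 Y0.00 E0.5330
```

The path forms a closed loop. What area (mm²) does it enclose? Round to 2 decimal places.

375.00 mm²

Apply the shoelace formula to the sequence of (X, Y) vertices; enclosed area = 375.00 mm².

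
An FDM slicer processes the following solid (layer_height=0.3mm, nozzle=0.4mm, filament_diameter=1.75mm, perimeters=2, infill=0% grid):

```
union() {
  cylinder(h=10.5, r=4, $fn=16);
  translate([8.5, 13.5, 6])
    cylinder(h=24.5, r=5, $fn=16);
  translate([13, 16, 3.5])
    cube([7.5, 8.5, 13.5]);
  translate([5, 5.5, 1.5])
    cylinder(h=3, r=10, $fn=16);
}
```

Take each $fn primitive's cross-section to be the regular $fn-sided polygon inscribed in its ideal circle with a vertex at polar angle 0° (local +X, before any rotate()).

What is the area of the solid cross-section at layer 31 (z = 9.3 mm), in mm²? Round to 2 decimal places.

At z = 9.3 mm: the r=4 cylinder gives a regular 16-gon of circumradius 4 (constant along its height) (area = (16/2)·4.000²·sin(360°/16) = 48.98 mm²); the r=5 cylinder at (8.5, 13.5) contributes a regular 16-gon of circumradius 5 (area = (16/2)·5.000²·sin(360°/16) = 76.54 mm²); the cube at (13, 16) (footprint 7.5×8.5) is included at this height (area 63.75 mm²); the cylinder at (5, 5.5) does not reach this height (z outside [1.5, 4.5]); Merging all regions: the 3 present regions are separate (no shared area or edge), so areas and boundary lengths simply add and each stays a separate island — area = 189.27 mm². Overall, the cross-section has 3 separate islands. Net area = 189.27 mm².

189.27 mm²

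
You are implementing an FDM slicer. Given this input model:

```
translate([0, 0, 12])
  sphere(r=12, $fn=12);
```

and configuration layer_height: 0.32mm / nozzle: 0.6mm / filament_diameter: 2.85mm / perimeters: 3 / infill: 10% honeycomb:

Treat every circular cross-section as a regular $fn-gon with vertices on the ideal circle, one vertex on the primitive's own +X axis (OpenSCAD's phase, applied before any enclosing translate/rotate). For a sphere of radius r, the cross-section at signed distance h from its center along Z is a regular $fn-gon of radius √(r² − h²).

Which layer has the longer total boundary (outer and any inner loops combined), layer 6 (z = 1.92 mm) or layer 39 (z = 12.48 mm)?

layer 39 (z = 12.48 mm)

Layer 6 (z = 1.92): the sphere: section is a regular 12-gon, circumradius = √(r²−h²) = √(12²−10.08²) = 6.511 (perimeter = 2·12·6.511·sin(180°/12) = 40.44 mm). So its perimeter = 40.44 mm. Layer 39 (z = 12.48): the sphere: section is a regular 12-gon, circumradius = √(r²−h²) = √(12²−0.48²) = 11.990 (perimeter = 2·12·11.990·sin(180°/12) = 74.48 mm). So its perimeter = 74.48 mm. Layer 39 is larger (74.48 vs 40.44 mm).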